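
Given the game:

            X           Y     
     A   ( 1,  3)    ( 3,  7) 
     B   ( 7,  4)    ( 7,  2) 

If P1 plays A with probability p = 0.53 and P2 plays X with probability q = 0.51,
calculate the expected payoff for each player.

E[P1] = 4.3394, E[P2] = 4.0482

Work:
E[P1] = p·q·π₁(A,X) + p·(1-q)·π₁(A,Y) + (1-p)·q·π₁(B,X) + (1-p)·(1-q)·π₁(B,Y)
= 0.53·0.51·1 + 0.53·0.49·3 + 0.47·0.51·7 + 0.47·0.49·7
= 4.3394

E[P2] = 4.0482 (similar calculation)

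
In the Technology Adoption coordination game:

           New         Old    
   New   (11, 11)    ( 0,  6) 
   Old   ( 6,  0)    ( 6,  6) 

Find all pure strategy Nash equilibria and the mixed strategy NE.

Pure NE: (New, New) and (Old, Old); Mixed NE: p = 0.5455, q = 0.5455

Work:
Check pure NE:
(New, New): (11, 11) - no unilateral deviation beneficial
(Old, Old): (6, 6) - no unilateral deviation beneficial
Mixed NE: P1 plays New with p = 0.5455, P2 plays New with q = 0.5455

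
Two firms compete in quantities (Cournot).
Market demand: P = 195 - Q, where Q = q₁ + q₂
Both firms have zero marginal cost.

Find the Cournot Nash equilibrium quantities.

q₁* = q₂* = 65.0; P* = 65.0

Work:
Profit: π_i = P·q_i = (a - q_i - q_j)·q_i
FOC: ∂π_i/∂q_i = a - 2q_i - q_j = 0
Reaction function: q_i = (195 - q_j)/2
Symmetry: q* = 195/3 = 65.0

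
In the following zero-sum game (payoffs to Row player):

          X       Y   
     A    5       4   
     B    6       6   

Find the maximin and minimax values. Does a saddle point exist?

Maximin = 6, Minimax = 6, Saddle: True

Work:
Row minimums: [4, 6] → maximin = 6
Column maximums: [6, 6] → minimax = 6
Saddle point exists! Game value = 6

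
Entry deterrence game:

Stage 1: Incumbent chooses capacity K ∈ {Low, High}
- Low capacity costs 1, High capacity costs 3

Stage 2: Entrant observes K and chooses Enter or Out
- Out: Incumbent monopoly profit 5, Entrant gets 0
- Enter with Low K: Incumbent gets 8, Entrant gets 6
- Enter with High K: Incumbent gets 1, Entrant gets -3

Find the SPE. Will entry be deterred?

SPE: (Low, Enter|Low, Out|High); Entry not deterred. Incumbent net profit = 7, Entrant gets 6

Work:
After Low K: Entrant enters (6 > 0)
After High K: Entrant stays out (-3 < 0)
Incumbent: Low → 8−1=7, High → 5−3=2
Incumbent chooses Low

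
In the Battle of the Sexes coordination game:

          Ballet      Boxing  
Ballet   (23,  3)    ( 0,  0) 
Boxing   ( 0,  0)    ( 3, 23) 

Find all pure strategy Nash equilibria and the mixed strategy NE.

Pure NE: (Ballet, Ballet) and (Boxing, Boxing); Mixed NE: p = 0.8846, q = 0.1154

Work:
Check pure NE:
(Ballet, Ballet): (23, 3) - no unilateral deviation beneficial
(Boxing, Boxing): (3, 23) - no unilateral deviation beneficial
Mixed NE: P1 plays Ballet with p = 0.8846, P2 plays Ballet with q = 0.1154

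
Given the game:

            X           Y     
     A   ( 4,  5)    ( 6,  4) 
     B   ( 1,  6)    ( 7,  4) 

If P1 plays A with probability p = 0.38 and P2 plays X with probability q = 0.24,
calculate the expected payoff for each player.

E[P1] = 5.5448, E[P2] = 4.3888

Work:
E[P1] = p·q·π₁(A,X) + p·(1-q)·π₁(A,Y) + (1-p)·q·π₁(B,X) + (1-p)·(1-q)·π₁(B,Y)
= 0.38·0.24·4 + 0.38·0.76·6 + 0.62·0.24·1 + 0.62·0.76·7
= 5.5448

E[P2] = 4.3888 (similar calculation)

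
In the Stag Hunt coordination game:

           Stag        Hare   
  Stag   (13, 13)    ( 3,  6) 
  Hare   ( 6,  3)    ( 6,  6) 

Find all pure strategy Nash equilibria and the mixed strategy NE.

Pure NE: (Stag, Stag) and (Hare, Hare); Mixed NE: p = 0.3, q = 0.3

Work:
Check pure NE:
(Stag, Stag): (13, 13) - no unilateral deviation beneficial
(Hare, Hare): (6, 6) - no unilateral deviation beneficial
Mixed NE: P1 plays Stag with p = 0.3, P2 plays Stag with q = 0.3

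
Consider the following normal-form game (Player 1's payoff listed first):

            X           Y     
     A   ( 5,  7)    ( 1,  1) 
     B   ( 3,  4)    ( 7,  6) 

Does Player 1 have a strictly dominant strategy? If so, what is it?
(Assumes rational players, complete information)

No strictly dominant strategy exists for Player 1

Work:
A strategy strictly dominates another if it gives a strictly higher payoff against every opponent action. Compare each pair of P1's strategies column-by-column:
  A vs B: [5 vs 3, 1 vs 7] → A does not strictly dominate B (column Y: 1 ≤ 7)
  B vs A: [3 vs 5, 7 vs 1] → B does not strictly dominate A (column X: 3 ≤ 5)
No single strategy strictly dominates all others → no strictly dominant strategy.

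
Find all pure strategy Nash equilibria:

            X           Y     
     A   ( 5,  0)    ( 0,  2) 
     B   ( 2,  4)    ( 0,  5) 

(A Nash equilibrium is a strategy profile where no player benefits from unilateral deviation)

Nash equilibrium: (A, Y), (B, Y)

Work:
Best responses:
  P1 vs X: payoffs [5, 2] → best response A (payoff 5)
  P1 vs Y: payoffs [0, 0] → best response A/B (payoff 0)
  P2 vs A: payoffs [0, 2] → best response Y (payoff 2)
  P2 vs B: payoffs [4, 5] → best response Y (payoff 5)
Mutual best responses: (A,Y), (B,Y) → Nash equilibria.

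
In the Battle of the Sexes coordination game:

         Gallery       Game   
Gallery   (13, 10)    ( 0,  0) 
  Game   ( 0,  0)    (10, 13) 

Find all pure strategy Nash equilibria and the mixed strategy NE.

Pure NE: (Gallery, Gallery) and (Game, Game); Mixed NE: p = 0.5652, q = 0.4348

Work:
Check pure NE:
(Gallery, Gallery): (13, 10) - no unilateral deviation beneficial
(Game, Game): (10, 13) - no unilateral deviation beneficial
Mixed NE: P1 plays Gallery with p = 0.5652, P2 plays Gallery with q = 0.4348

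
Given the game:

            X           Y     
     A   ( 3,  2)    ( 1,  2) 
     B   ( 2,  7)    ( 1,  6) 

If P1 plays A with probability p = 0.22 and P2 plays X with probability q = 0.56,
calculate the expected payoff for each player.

E[P1] = 1.6832, E[P2] = 5.5568

Work:
E[P1] = p·q·π₁(A,X) + p·(1-q)·π₁(A,Y) + (1-p)·q·π₁(B,X) + (1-p)·(1-q)·π₁(B,Y)
= 0.22·0.56·3 + 0.22·0.44·1 + 0.78·0.56·2 + 0.78·0.44·1
= 1.6832

E[P2] = 5.5568 (similar calculation)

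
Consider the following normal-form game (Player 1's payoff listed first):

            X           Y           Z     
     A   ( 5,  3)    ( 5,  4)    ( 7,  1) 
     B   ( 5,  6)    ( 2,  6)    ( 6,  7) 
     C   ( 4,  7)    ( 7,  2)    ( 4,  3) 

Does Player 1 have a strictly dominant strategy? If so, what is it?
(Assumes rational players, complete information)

No strictly dominant strategy exists for Player 1

Work:
A strategy strictly dominates another if it gives a strictly higher payoff against every opponent action. Compare each pair of P1's strategies column-by-column:
  A vs B: [5 vs 5, 5 vs 2, 7 vs 6] → A does not strictly dominate B (column X: 5 ≤ 5)
  A vs C: [5 vs 4, 5 vs 7, 7 vs 4] → A does not strictly dominate C (column Y: 5 ≤ 7)
  B vs A: [5 vs 5, 2 vs 5, 6 vs 7] → B does not strictly dominate A (column X: 5 ≤ 5)
  B vs C: [5 vs 4, 2 vs 7, 6 vs 4] → B does not strictly dominate C (column Y: 2 ≤ 7)
  C vs A: [4 vs 5, 7 vs 5, 4 vs 7] → C does not strictly dominate A (column X: 4 ≤ 5)
  C vs B: [4 vs 5, 7 vs 2, 4 vs 6] → C does not strictly dominate B (column X: 4 ≤ 5)
No single strategy strictly dominates all others → no strictly dominant strategy.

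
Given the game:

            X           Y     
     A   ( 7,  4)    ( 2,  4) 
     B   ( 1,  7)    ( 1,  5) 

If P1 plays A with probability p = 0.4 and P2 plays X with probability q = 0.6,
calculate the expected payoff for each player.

E[P1] = 2.6, E[P2] = 5.32

Work:
E[P1] = p·q·π₁(A,X) + p·(1-q)·π₁(A,Y) + (1-p)·q·π₁(B,X) + (1-p)·(1-q)·π₁(B,Y)
= 0.4·0.6·7 + 0.4·0.4·2 + 0.6·0.6·1 + 0.6·0.4·1
= 2.6

E[P2] = 5.32 (similar calculation)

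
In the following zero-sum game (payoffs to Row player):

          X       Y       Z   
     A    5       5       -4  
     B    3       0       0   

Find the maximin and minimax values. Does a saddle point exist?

Maximin = 0, Minimax = 0, Saddle: True

Work:
Row minimums: [-4, 0] → maximin = 0
Column maximums: [5, 5, 0] → minimax = 0
Saddle point exists! Game value = 0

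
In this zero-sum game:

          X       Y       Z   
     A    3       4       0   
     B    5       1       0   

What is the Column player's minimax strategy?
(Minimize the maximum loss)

Column should play Z, value = 0

Work:
Column player minimizes Row's maximum payoff:
Column X: max payoff to Row = 5
Column Y: max payoff to Row = 4
Column Z: max payoff to Row = 0
Minimum is 0, achieved by column Z.
Minimax strategy: Z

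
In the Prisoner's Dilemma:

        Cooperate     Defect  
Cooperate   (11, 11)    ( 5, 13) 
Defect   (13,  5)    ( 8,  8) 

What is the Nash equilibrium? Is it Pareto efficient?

(Defect, Defect) is NE; not Pareto efficient

Work:
Defect dominates Cooperate for both players:
If P2 cooperates: Defect (13) > Cooperate (11)
If P2 defects: Defect (8) > Cooperate (5)
NE: (Defect, Defect) with payoff (8, 8)
But (Cooperate, Cooperate) = (11, 11) Pareto dominates (8, 8)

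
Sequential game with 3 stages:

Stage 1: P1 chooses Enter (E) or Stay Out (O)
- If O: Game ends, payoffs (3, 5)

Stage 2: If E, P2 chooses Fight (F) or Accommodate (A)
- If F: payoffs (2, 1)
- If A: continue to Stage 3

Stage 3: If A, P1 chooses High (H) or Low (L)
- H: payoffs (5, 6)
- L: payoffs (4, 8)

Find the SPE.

SPE: (E, A, H); Outcome (5, 6)

Work:
Stage 3: P1 chooses H (5 vs 4)
Stage 2: P2: F->1, A->6 (anticipating H). Choose A
Stage 1: P1: O->3, E->5 (anticipating A, H). Choose E
SPE path: E -> A -> H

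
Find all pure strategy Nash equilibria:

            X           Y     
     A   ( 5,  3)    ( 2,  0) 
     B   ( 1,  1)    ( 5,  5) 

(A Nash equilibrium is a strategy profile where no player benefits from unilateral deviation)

Nash equilibrium: (A, X), (B, Y)

Work:
Best responses:
  P1 vs X: payoffs [5, 1] → best response A (payoff 5)
  P1 vs Y: payoffs [2, 5] → best response B (payoff 5)
  P2 vs A: payoffs [3, 0] → best response X (payoff 3)
  P2 vs B: payoffs [1, 5] → best response Y (payoff 5)
Mutual best responses: (A,X), (B,Y) → Nash equilibria.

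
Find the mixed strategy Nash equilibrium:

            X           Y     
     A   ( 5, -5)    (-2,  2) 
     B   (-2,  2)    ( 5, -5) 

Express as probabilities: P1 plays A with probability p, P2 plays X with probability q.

p = 0.5, q = 0.5

Work:
Find probabilities that make opponent indifferent:
P2 chooses q to make P1 indifferent between A and B
P1 chooses p to make P2 indifferent between X and Y
Mixed NE: P1 plays (A: 0.5, B: 0.5), P2 plays (X: 0.5, Y: 0.5)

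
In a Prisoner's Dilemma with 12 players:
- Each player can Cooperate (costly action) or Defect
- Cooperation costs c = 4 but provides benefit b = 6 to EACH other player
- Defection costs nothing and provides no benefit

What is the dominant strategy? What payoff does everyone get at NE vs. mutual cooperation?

Dominant: Defect; NE payoff = 0; Coop payoff = 62

Work:
Defect dominates (saves cost c = 4, benefit to others is external)
NE: All defect → everyone gets 0
If all cooperate: each receives (11)×6 - 4 = 62
Social dilemma: 62 > 0 but NE gives 0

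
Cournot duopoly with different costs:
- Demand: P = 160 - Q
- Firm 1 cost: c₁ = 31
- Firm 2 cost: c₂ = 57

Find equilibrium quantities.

q₁* = 51.67, q₂* = 25.67

Work:
Reaction: q₁ = (160 - 31 - q₂)/2
Reaction: q₂ = (160 - 57 - q₁)/2
Solve simultaneously:
q₁* = (160 - 2×31 + 57)/3 = 51.67
q₂* = (160 - 2×57 + 31)/3 = 25.67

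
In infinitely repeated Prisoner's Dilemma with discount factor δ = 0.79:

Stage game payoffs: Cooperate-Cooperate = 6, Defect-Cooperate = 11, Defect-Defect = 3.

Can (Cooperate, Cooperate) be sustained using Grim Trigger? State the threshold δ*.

δ* = 0.625; since δ = 0.79 ≥ 0.625, cooperation can be sustained

Work:
For Grim Trigger:
Cooperate forever: 6/(1-δ)
Defect then punished: 11 + 3·δ/(1-δ)
Need: 6/(1-δ) ≥ 11 + 3·δ/(1-δ)
Solving: δ ≥ (T-R)/(T-P) = (11-6)/(11-3) = 0.625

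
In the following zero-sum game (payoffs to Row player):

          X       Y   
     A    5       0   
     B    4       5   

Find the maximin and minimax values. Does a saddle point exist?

Maximin = 4, Minimax = 5, Saddle: False

Work:
Row minimums: [0, 4] → maximin = 4
Column maximums: [5, 5] → minimax = 5
No saddle point (maximin ≠ minimax). Mixed strategy needed.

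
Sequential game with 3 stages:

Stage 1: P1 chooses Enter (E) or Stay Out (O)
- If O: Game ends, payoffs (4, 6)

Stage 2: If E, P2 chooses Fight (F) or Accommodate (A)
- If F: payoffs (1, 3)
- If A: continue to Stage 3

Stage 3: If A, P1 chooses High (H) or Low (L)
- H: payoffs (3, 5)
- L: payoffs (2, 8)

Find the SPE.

SPE: (O, A, H); Outcome (4, 6)

Work:
Stage 3: P1 chooses H (3 vs 2)
Stage 2: P2: F->3, A->5 (anticipating H). Choose A
Stage 1: P1: O->4, E->3 (anticipating A, H). Choose O
SPE path: O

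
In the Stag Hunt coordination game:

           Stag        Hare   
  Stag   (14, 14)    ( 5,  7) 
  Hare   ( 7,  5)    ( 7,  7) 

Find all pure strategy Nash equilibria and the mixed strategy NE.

Pure NE: (Stag, Stag) and (Hare, Hare); Mixed NE: p = 0.2222, q = 0.2222

Work:
Check pure NE:
(Stag, Stag): (14, 14) - no unilateral deviation beneficial
(Hare, Hare): (7, 7) - no unilateral deviation beneficial
Mixed NE: P1 plays Stag with p = 0.2222, P2 plays Stag with q = 0.2222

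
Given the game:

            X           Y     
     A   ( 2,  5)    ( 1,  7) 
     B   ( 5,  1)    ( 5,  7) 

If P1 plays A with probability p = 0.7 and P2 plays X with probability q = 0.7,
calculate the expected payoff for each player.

E[P1] = 2.69, E[P2] = 4.76

Work:
E[P1] = p·q·π₁(A,X) + p·(1-q)·π₁(A,Y) + (1-p)·q·π₁(B,X) + (1-p)·(1-q)·π₁(B,Y)
= 0.7·0.7·2 + 0.7·0.3·1 + 0.3·0.7·5 + 0.3·0.3·5
= 2.69

E[P2] = 4.76 (similar calculation)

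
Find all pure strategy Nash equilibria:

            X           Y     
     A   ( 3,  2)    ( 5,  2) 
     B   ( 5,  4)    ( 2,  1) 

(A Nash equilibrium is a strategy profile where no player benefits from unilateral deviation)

Nash equilibrium: (A, Y), (B, X)

Work:
Best responses:
  P1 vs X: payoffs [3, 5] → best response B (payoff 5)
  P1 vs Y: payoffs [5, 2] → best response A (payoff 5)
  P2 vs A: payoffs [2, 2] → best response X/Y (payoff 2)
  P2 vs B: payoffs [4, 1] → best response X (payoff 4)
Mutual best responses: (A,Y), (B,X) → Nash equilibria.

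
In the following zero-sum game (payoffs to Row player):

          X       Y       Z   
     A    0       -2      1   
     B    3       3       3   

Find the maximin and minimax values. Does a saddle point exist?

Maximin = 3, Minimax = 3, Saddle: True

Work:
Row minimums: [-2, 3] → maximin = 3
Column maximums: [3, 3, 3] → minimax = 3
Saddle point exists! Game value = 3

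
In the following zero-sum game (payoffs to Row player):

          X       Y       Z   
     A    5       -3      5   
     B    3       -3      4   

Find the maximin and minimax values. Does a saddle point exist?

Maximin = -3, Minimax = -3, Saddle: True

Work:
Row minimums: [-3, -3] → maximin = -3
Column maximums: [5, -3, 5] → minimax = -3
Saddle point exists! Game value = -3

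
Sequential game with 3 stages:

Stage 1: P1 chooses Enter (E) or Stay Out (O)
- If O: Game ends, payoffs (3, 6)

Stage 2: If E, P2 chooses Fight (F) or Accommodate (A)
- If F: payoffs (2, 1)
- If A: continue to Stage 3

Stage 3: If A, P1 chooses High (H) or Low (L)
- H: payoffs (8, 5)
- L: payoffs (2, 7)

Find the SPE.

SPE: (E, A, H); Outcome (8, 5)

Work:
Stage 3: P1 chooses H (8 vs 2)
Stage 2: P2: F->1, A->5 (anticipating H). Choose A
Stage 1: P1: O->3, E->8 (anticipating A, H). Choose E
SPE path: E -> A -> H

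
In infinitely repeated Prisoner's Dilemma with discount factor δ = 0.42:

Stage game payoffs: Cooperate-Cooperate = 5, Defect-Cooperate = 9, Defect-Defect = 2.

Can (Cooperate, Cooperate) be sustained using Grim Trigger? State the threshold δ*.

δ* = 0.5714; since δ = 0.42 < 0.5714, cooperation cannot be sustained

Work:
For Grim Trigger:
Cooperate forever: 5/(1-δ)
Defect then punished: 9 + 2·δ/(1-δ)
Need: 5/(1-δ) ≥ 9 + 2·δ/(1-δ)
Solving: δ ≥ (T-R)/(T-P) = (9-5)/(9-2) = 0.5714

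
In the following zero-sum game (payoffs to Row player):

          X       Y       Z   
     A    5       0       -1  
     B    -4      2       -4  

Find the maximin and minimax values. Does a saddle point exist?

Maximin = -1, Minimax = -1, Saddle: True

Work:
Row minimums: [-1, -4] → maximin = -1
Column maximums: [5, 2, -1] → minimax = -1
Saddle point exists! Game value = -1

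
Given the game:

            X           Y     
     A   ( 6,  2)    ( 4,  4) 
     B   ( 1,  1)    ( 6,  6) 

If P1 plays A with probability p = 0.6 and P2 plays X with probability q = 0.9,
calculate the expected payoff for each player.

E[P1] = 4.08, E[P2] = 1.92

Work:
E[P1] = p·q·π₁(A,X) + p·(1-q)·π₁(A,Y) + (1-p)·q·π₁(B,X) + (1-p)·(1-q)·π₁(B,Y)
= 0.6·0.9·6 + 0.6·0.1·4 + 0.4·0.9·1 + 0.4·0.1·6
= 4.08

E[P2] = 1.92 (similar calculation)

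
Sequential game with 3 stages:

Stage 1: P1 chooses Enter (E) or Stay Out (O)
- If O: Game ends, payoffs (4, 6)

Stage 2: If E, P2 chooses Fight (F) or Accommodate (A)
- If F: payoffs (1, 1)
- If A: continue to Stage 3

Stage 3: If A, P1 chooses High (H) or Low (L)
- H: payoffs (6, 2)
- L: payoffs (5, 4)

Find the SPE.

SPE: (E, A, H); Outcome (6, 2)

Work:
Stage 3: P1 chooses H (6 vs 5)
Stage 2: P2: F->1, A->2 (anticipating H). Choose A
Stage 1: P1: O->4, E->6 (anticipating A, H). Choose E
SPE path: E -> A -> H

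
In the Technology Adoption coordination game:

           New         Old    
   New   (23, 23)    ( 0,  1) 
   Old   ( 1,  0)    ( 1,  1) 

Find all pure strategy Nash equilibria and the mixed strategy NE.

Pure NE: (New, New) and (Old, Old); Mixed NE: p = 0.0435, q = 0.0435

Work:
Check pure NE:
(New, New): (23, 23) - no unilateral deviation beneficial
(Old, Old): (1, 1) - no unilateral deviation beneficial
Mixed NE: P1 plays New with p = 0.0435, P2 plays New with q = 0.0435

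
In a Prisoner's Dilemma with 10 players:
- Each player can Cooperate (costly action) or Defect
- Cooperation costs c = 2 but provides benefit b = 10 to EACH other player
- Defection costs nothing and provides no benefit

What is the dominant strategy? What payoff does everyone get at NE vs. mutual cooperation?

Dominant: Defect; NE payoff = 0; Coop payoff = 88

Work:
Defect dominates (saves cost c = 2, benefit to others is external)
NE: All defect → everyone gets 0
If all cooperate: each receives (9)×10 - 2 = 88
Social dilemma: 88 > 0 but NE gives 0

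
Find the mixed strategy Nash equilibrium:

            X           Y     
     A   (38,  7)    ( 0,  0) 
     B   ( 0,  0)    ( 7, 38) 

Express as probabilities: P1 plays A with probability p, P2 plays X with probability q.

p = 0.8444, q = 0.1556

Work:
Find probabilities that make opponent indifferent:
P2 chooses q to make P1 indifferent between A and B
P1 chooses p to make P2 indifferent between X and Y
Mixed NE: P1 plays (A: 0.8444, B: 0.1556), P2 plays (X: 0.1556, Y: 0.8444)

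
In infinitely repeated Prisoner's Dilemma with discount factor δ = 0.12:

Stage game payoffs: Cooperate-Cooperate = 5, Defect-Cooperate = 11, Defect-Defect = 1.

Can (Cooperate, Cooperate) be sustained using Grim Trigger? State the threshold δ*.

δ* = 0.6; since δ = 0.12 < 0.6, cooperation cannot be sustained

Work:
For Grim Trigger:
Cooperate forever: 5/(1-δ)
Defect then punished: 11 + 1·δ/(1-δ)
Need: 5/(1-δ) ≥ 11 + 1·δ/(1-δ)
Solving: δ ≥ (T-R)/(T-P) = (11-5)/(11-1) = 0.6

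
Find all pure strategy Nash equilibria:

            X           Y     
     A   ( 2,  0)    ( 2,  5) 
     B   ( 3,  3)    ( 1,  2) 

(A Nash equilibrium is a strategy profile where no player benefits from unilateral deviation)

Nash equilibrium: (A, Y), (B, X)

Work:
Best responses:
  P1 vs X: payoffs [2, 3] → best response B (payoff 3)
  P1 vs Y: payoffs [2, 1] → best response A (payoff 2)
  P2 vs A: payoffs [0, 5] → best response Y (payoff 5)
  P2 vs B: payoffs [3, 2] → best response X (payoff 3)
Mutual best responses: (A,Y), (B,X) → Nash equilibria.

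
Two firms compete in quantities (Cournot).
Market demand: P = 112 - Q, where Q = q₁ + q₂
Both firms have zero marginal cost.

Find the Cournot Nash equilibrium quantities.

q₁* = q₂* = 37.33; P* = 37.33

Work:
Profit: π_i = P·q_i = (a - q_i - q_j)·q_i
FOC: ∂π_i/∂q_i = a - 2q_i - q_j = 0
Reaction function: q_i = (112 - q_j)/2
Symmetry: q* = 112/3 = 37.33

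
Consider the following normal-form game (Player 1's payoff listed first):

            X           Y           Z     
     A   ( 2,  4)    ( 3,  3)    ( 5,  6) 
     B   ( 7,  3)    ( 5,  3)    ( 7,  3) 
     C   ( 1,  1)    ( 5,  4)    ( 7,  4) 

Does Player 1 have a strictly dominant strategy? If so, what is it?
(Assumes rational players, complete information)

No strictly dominant strategy exists for Player 1

Work:
A strategy strictly dominates another if it gives a strictly higher payoff against every opponent action. Compare each pair of P1's strategies column-by-column:
  A vs B: [2 vs 7, 3 vs 5, 5 vs 7] → A does not strictly dominate B (column X: 2 ≤ 7)
  A vs C: [2 vs 1, 3 vs 5, 5 vs 7] → A does not strictly dominate C (column Y: 3 ≤ 5)
  B vs A: [7 vs 2, 5 vs 3, 7 vs 5] → B strictly dominates A
  B vs C: [7 vs 1, 5 vs 5, 7 vs 7] → B does not strictly dominate C (column Y: 5 ≤ 5)
  C vs A: [1 vs 2, 5 vs 3, 7 vs 5] → C does not strictly dominate A (column X: 1 ≤ 2)
  C vs B: [1 vs 7, 5 vs 5, 7 vs 7] → C does not strictly dominate B (column X: 1 ≤ 7)
No single strategy strictly dominates all others → no strictly dominant strategy.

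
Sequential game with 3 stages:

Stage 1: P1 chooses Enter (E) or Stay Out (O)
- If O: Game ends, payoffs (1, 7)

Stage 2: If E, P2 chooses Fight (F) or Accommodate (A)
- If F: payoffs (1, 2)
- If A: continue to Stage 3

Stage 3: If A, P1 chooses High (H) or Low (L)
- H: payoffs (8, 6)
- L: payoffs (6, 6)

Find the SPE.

SPE: (E, A, H); Outcome (8, 6)

Work:
Stage 3: P1 chooses H (8 vs 6)
Stage 2: P2: F->2, A->6 (anticipating H). Choose A
Stage 1: P1: O->1, E->8 (anticipating A, H). Choose E
SPE path: E -> A -> H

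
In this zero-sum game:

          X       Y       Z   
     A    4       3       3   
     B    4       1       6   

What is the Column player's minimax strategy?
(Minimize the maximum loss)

Column should play Y, value = 3

Work:
Column player minimizes Row's maximum payoff:
Column X: max payoff to Row = 4
Column Y: max payoff to Row = 3
Column Z: max payoff to Row = 6
Minimum is 3, achieved by column Y.
Minimax strategy: Y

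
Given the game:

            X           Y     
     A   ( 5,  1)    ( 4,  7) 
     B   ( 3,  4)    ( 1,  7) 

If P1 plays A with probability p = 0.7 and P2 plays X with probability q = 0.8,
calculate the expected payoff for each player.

E[P1] = 4.14, E[P2] = 2.92

Work:
E[P1] = p·q·π₁(A,X) + p·(1-q)·π₁(A,Y) + (1-p)·q·π₁(B,X) + (1-p)·(1-q)·π₁(B,Y)
= 0.7·0.8·5 + 0.7·0.2·4 + 0.3·0.8·3 + 0.3·0.2·1
= 4.14

E[P2] = 2.92 (similar calculation)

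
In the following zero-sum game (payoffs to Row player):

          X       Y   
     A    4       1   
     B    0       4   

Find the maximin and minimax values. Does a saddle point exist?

Maximin = 1, Minimax = 4, Saddle: False

Work:
Row minimums: [1, 0] → maximin = 1
Column maximums: [4, 4] → minimax = 4
No saddle point (maximin ≠ minimax). Mixed strategy needed.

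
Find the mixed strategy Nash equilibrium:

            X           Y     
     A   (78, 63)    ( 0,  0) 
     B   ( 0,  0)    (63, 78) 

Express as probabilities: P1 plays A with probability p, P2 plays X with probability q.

p = 0.5532, q = 0.4468

Work:
Find probabilities that make opponent indifferent:
P2 chooses q to make P1 indifferent between A and B
P1 chooses p to make P2 indifferent between X and Y
Mixed NE: P1 plays (A: 0.5532, B: 0.4468), P2 plays (X: 0.4468, Y: 0.5532)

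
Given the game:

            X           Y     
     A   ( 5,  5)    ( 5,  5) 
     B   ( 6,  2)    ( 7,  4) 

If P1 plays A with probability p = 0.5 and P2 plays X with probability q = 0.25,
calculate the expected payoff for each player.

E[P1] = 5.875, E[P2] = 4.25

Work:
E[P1] = p·q·π₁(A,X) + p·(1-q)·π₁(A,Y) + (1-p)·q·π₁(B,X) + (1-p)·(1-q)·π₁(B,Y)
= 0.5·0.25·5 + 0.5·0.75·5 + 0.5·0.25·6 + 0.5·0.75·7
= 5.875

E[P2] = 4.25 (similar calculation)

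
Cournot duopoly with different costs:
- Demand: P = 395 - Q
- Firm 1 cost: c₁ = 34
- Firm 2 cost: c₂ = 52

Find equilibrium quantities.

q₁* = 126.33, q₂* = 108.33

Work:
Reaction: q₁ = (395 - 34 - q₂)/2
Reaction: q₂ = (395 - 52 - q₁)/2
Solve simultaneously:
q₁* = (395 - 2×34 + 52)/3 = 126.33
q₂* = (395 - 2×52 + 34)/3 = 108.33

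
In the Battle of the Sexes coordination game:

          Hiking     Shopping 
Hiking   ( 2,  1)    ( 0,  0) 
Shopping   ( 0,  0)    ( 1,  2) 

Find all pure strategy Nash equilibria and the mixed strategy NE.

Pure NE: (Hiking, Hiking) and (Shopping, Shopping); Mixed NE: p = 0.6667, q = 0.3333

Work:
Check pure NE:
(Hiking, Hiking): (2, 1) - no unilateral deviation beneficial
(Shopping, Shopping): (1, 2) - no unilateral deviation beneficial
Mixed NE: P1 plays Hiking with p = 0.6667, P2 plays Hiking with q = 0.3333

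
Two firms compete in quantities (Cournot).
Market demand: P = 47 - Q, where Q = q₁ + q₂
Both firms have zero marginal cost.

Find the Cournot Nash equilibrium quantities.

q₁* = q₂* = 15.67; P* = 15.67

Work:
Profit: π_i = P·q_i = (a - q_i - q_j)·q_i
FOC: ∂π_i/∂q_i = a - 2q_i - q_j = 0
Reaction function: q_i = (47 - q_j)/2
Symmetry: q* = 47/3 = 15.67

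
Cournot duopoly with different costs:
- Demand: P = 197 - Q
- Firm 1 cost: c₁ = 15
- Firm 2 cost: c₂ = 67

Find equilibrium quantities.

q₁* = 78.0, q₂* = 26.0

Work:
Reaction: q₁ = (197 - 15 - q₂)/2
Reaction: q₂ = (197 - 67 - q₁)/2
Solve simultaneously:
q₁* = (197 - 2×15 + 67)/3 = 78.0
q₂* = (197 - 2×67 + 15)/3 = 26.0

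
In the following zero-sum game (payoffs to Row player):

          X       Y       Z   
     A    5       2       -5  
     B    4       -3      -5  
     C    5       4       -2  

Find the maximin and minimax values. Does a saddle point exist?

Maximin = -2, Minimax = -2, Saddle: True

Work:
Row minimums: [-5, -5, -2] → maximin = -2
Column maximums: [5, 4, -2] → minimax = -2
Saddle point exists! Game value = -2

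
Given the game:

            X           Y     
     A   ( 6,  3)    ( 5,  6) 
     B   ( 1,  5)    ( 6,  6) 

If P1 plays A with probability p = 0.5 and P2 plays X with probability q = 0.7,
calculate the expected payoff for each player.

E[P1] = 4.1, E[P2] = 4.6

Work:
E[P1] = p·q·π₁(A,X) + p·(1-q)·π₁(A,Y) + (1-p)·q·π₁(B,X) + (1-p)·(1-q)·π₁(B,Y)
= 0.5·0.7·6 + 0.5·0.3·5 + 0.5·0.7·1 + 0.5·0.3·6
= 4.1

E[P2] = 4.6 (similar calculation)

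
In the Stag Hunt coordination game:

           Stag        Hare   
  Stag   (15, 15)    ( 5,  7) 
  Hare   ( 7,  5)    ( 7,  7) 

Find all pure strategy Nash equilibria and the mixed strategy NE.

Pure NE: (Stag, Stag) and (Hare, Hare); Mixed NE: p = 0.2, q = 0.2

Work:
Check pure NE:
(Stag, Stag): (15, 15) - no unilateral deviation beneficial
(Hare, Hare): (7, 7) - no unilateral deviation beneficial
Mixed NE: P1 plays Stag with p = 0.2, P2 plays Stag with q = 0.2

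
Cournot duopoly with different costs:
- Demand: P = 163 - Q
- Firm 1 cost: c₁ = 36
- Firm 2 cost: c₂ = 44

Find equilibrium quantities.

q₁* = 45.0, q₂* = 37.0

Work:
Reaction: q₁ = (163 - 36 - q₂)/2
Reaction: q₂ = (163 - 44 - q₁)/2
Solve simultaneously:
q₁* = (163 - 2×36 + 44)/3 = 45.0
q₂* = (163 - 2×44 + 36)/3 = 37.0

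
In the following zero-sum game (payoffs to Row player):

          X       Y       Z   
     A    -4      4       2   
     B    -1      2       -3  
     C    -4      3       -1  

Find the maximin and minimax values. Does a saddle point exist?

Maximin = -3, Minimax = -1, Saddle: False

Work:
Row minimums: [-4, -3, -4] → maximin = -3
Column maximums: [-1, 4, 2] → minimax = -1
No saddle point (maximin ≠ minimax). Mixed strategy needed.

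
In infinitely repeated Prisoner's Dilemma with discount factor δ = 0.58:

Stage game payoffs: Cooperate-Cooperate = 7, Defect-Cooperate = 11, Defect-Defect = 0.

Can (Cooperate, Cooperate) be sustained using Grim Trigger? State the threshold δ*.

δ* = 0.3636; since δ = 0.58 ≥ 0.3636, cooperation can be sustained

Work:
For Grim Trigger:
Cooperate forever: 7/(1-δ)
Defect then punished: 11 + 0·δ/(1-δ)
Need: 7/(1-δ) ≥ 11 + 0·δ/(1-δ)
Solving: δ ≥ (T-R)/(T-P) = (11-7)/(11-0) = 0.3636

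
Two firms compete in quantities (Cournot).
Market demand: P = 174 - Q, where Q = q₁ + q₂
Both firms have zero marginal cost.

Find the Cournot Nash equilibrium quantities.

q₁* = q₂* = 58.0; P* = 58.0

Work:
Profit: π_i = P·q_i = (a - q_i - q_j)·q_i
FOC: ∂π_i/∂q_i = a - 2q_i - q_j = 0
Reaction function: q_i = (174 - q_j)/2
Symmetry: q* = 174/3 = 58.0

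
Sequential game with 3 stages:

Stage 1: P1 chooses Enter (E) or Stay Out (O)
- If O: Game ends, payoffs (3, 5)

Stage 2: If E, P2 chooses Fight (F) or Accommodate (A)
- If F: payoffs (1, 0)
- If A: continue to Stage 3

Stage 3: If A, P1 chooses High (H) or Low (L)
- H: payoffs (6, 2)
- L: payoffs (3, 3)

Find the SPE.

SPE: (E, A, H); Outcome (6, 2)

Work:
Stage 3: P1 chooses H (6 vs 3)
Stage 2: P2: F->0, A->2 (anticipating H). Choose A
Stage 1: P1: O->3, E->6 (anticipating A, H). Choose E
SPE path: E -> A -> H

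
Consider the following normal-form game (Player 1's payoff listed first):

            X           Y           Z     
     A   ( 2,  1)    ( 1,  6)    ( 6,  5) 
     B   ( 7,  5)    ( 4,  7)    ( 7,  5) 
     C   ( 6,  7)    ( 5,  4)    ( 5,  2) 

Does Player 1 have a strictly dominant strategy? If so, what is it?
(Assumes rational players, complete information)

No strictly dominant strategy exists for Player 1

Work:
A strategy strictly dominates another if it gives a strictly higher payoff against every opponent action. Compare each pair of P1's strategies column-by-column:
  A vs B: [2 vs 7, 1 vs 4, 6 vs 7] → A does not strictly dominate B (column X: 2 ≤ 7)
  A vs C: [2 vs 6, 1 vs 5, 6 vs 5] → A does not strictly dominate C (column X: 2 ≤ 6)
  B vs A: [7 vs 2, 4 vs 1, 7 vs 6] → B strictly dominates A
  B vs C: [7 vs 6, 4 vs 5, 7 vs 5] → B does not strictly dominate C (column Y: 4 ≤ 5)
  C vs A: [6 vs 2, 5 vs 1, 5 vs 6] → C does not strictly dominate A (column Z: 5 ≤ 6)
  C vs B: [6 vs 7, 5 vs 4, 5 vs 7] → C does not strictly dominate B (column X: 6 ≤ 7)
No single strategy strictly dominates all others → no strictly dominant strategy.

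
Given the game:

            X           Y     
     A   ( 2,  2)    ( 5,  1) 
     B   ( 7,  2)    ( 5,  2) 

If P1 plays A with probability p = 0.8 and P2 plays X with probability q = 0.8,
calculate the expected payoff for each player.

E[P1] = 3.4, E[P2] = 1.84

Work:
E[P1] = p·q·π₁(A,X) + p·(1-q)·π₁(A,Y) + (1-p)·q·π₁(B,X) + (1-p)·(1-q)·π₁(B,Y)
= 0.8·0.8·2 + 0.8·0.2·5 + 0.2·0.8·7 + 0.2·0.2·5
= 3.4

E[P2] = 1.84 (similar calculation)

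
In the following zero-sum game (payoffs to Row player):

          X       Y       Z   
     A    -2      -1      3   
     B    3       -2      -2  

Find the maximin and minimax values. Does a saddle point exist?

Maximin = -2, Minimax = -1, Saddle: False

Work:
Row minimums: [-2, -2] → maximin = -2
Column maximums: [3, -1, 3] → minimax = -1
No saddle point (maximin ≠ minimax). Mixed strategy needed.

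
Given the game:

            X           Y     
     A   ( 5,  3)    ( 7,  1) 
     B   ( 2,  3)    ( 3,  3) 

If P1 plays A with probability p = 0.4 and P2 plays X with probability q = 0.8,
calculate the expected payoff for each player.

E[P1] = 3.48, E[P2] = 2.84

Work:
E[P1] = p·q·π₁(A,X) + p·(1-q)·π₁(A,Y) + (1-p)·q·π₁(B,X) + (1-p)·(1-q)·π₁(B,Y)
= 0.4·0.8·5 + 0.4·0.2·7 + 0.6·0.8·2 + 0.6·0.2·3
= 3.48

E[P2] = 2.84 (similar calculation)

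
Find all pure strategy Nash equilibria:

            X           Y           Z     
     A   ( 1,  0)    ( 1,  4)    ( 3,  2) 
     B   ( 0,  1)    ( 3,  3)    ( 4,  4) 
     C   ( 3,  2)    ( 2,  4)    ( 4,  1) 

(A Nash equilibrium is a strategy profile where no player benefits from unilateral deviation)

Nash equilibrium: (B, Z)

Work:
Best responses:
  P1 vs X: payoffs [1, 0, 3] → best response C (payoff 3)
  P1 vs Y: payoffs [1, 3, 2] → best response B (payoff 3)
  P1 vs Z: payoffs [3, 4, 4] → best response B/C (payoff 4)
  P2 vs A: payoffs [0, 4, 2] → best response Y (payoff 4)
  P2 vs B: payoffs [1, 3, 4] → best response Z (payoff 4)
  P2 vs C: payoffs [2, 4, 1] → best response Y (payoff 4)
Mutual best responses: (B,Z) → Nash equilibria.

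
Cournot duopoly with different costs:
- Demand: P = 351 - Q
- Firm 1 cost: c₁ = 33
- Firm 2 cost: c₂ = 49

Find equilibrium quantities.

q₁* = 111.33, q₂* = 95.33

Work:
Reaction: q₁ = (351 - 33 - q₂)/2
Reaction: q₂ = (351 - 49 - q₁)/2
Solve simultaneously:
q₁* = (351 - 2×33 + 49)/3 = 111.33
q₂* = (351 - 2×49 + 33)/3 = 95.33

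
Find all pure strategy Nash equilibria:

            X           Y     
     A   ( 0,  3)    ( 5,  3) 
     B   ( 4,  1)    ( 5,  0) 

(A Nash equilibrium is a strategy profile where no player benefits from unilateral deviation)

Nash equilibrium: (A, Y), (B, X)

Work:
Best responses:
  P1 vs X: payoffs [0, 4] → best response B (payoff 4)
  P1 vs Y: payoffs [5, 5] → best response A/B (payoff 5)
  P2 vs A: payoffs [3, 3] → best response X/Y (payoff 3)
  P2 vs B: payoffs [1, 0] → best response X (payoff 1)
Mutual best responses: (A,Y), (B,X) → Nash equilibria.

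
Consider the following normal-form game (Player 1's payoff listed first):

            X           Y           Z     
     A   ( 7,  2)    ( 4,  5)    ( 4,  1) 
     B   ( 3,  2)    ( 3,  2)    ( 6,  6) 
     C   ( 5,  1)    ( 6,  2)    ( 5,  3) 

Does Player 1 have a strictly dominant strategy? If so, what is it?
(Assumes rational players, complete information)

No strictly dominant strategy exists for Player 1

Work:
A strategy strictly dominates another if it gives a strictly higher payoff against every opponent action. Compare each pair of P1's strategies column-by-column:
  A vs B: [7 vs 3, 4 vs 3, 4 vs 6] → A does not strictly dominate B (column Z: 4 ≤ 6)
  A vs C: [7 vs 5, 4 vs 6, 4 vs 5] → A does not strictly dominate C (column Y: 4 ≤ 6)
  B vs A: [3 vs 7, 3 vs 4, 6 vs 4] → B does not strictly dominate A (column X: 3 ≤ 7)
  B vs C: [3 vs 5, 3 vs 6, 6 vs 5] → B does not strictly dominate C (column X: 3 ≤ 5)
  C vs A: [5 vs 7, 6 vs 4, 5 vs 4] → C does not strictly dominate A (column X: 5 ≤ 7)
  C vs B: [5 vs 3, 6 vs 3, 5 vs 6] → C does not strictly dominate B (column Z: 5 ≤ 6)
No single strategy strictly dominates all others → no strictly dominant strategy.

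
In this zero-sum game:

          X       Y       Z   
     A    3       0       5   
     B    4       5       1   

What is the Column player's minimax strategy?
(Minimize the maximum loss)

Column should play X, value = 4

Work:
Column player minimizes Row's maximum payoff:
Column X: max payoff to Row = 4
Column Y: max payoff to Row = 5
Column Z: max payoff to Row = 5
Minimum is 4, achieved by column X.
Minimax strategy: X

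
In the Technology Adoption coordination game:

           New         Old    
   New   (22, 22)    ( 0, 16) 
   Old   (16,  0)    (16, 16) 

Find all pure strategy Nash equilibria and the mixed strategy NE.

Pure NE: (New, New) and (Old, Old); Mixed NE: p = 0.7273, q = 0.7273

Work:
Check pure NE:
(New, New): (22, 22) - no unilateral deviation beneficial
(Old, Old): (16, 16) - no unilateral deviation beneficial
Mixed NE: P1 plays New with p = 0.7273, P2 plays New with q = 0.7273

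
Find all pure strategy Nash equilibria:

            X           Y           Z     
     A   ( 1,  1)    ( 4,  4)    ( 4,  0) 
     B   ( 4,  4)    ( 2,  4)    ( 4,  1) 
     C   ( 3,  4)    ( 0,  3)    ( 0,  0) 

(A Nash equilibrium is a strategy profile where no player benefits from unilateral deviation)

Nash equilibrium: (A, Y), (B, X)

Work:
Best responses:
  P1 vs X: payoffs [1, 4, 3] → best response B (payoff 4)
  P1 vs Y: payoffs [4, 2, 0] → best response A (payoff 4)
  P1 vs Z: payoffs [4, 4, 0] → best response A/B (payoff 4)
  P2 vs A: payoffs [1, 4, 0] → best response Y (payoff 4)
  P2 vs B: payoffs [4, 4, 1] → best response X/Y (payoff 4)
  P2 vs C: payoffs [4, 3, 0] → best response X (payoff 4)
Mutual best responses: (A,Y), (B,X) → Nash equilibria.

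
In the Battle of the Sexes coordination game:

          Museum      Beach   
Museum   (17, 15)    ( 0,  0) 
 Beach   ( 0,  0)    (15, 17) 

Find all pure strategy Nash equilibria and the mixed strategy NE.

Pure NE: (Museum, Museum) and (Beach, Beach); Mixed NE: p = 0.5312, q = 0.4688

Work:
Check pure NE:
(Museum, Museum): (17, 15) - no unilateral deviation beneficial
(Beach, Beach): (15, 17) - no unilateral deviation beneficial
Mixed NE: P1 plays Museum with p = 0.5312, P2 plays Museum with q = 0.4688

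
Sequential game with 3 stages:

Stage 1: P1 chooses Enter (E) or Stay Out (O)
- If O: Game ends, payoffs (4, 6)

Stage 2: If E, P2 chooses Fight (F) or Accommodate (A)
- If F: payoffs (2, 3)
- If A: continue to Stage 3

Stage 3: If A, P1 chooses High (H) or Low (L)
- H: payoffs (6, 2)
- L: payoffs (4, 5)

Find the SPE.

SPE: (O, F, H); Outcome (4, 6)

Work:
Stage 3: P1 chooses H (6 vs 4)
Stage 2: P2: F->3, A->2 (anticipating H). Choose F
Stage 1: P1: O->4, E->2 (anticipating F, H). Choose O
SPE path: O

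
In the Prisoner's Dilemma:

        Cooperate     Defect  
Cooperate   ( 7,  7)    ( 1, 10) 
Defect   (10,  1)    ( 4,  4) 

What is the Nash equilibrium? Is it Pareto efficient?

(Defect, Defect) is NE; not Pareto efficient

Work:
Defect dominates Cooperate for both players:
If P2 cooperates: Defect (10) > Cooperate (7)
If P2 defects: Defect (4) > Cooperate (1)
NE: (Defect, Defect) with payoff (4, 4)
But (Cooperate, Cooperate) = (7, 7) Pareto dominates (4, 4)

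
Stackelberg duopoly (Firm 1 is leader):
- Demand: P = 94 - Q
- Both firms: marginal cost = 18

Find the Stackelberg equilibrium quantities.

q₁* (leader) = 38.0, q₂* (follower) = 19.0

Work:
Follower's reaction: q₂ = (a - c - q₁)/2
Leader substitutes: π₁ = q₁·(a - q₁ - (a-c-q₁)/2 - c)
FOC: q₁* = (94 - 18)/2 = 38.00
Then: q₂* = (94 - 18 - 38.0)/2 = 19.00
Leader has first-mover advantage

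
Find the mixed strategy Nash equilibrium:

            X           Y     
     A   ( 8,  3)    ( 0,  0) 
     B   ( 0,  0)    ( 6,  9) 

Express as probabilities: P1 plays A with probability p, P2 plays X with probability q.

p = 0.75, q = 0.4286

Work:
Find probabilities that make opponent indifferent:
P2 chooses q to make P1 indifferent between A and B
P1 chooses p to make P2 indifferent between X and Y
Mixed NE: P1 plays (A: 0.75, B: 0.25), P2 plays (X: 0.4286, Y: 0.5714)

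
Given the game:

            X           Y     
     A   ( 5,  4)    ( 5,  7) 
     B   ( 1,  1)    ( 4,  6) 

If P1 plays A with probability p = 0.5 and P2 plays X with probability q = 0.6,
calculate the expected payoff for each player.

E[P1] = 3.6, E[P2] = 4.1

Work:
E[P1] = p·q·π₁(A,X) + p·(1-q)·π₁(A,Y) + (1-p)·q·π₁(B,X) + (1-p)·(1-q)·π₁(B,Y)
= 0.5·0.6·5 + 0.5·0.4·5 + 0.5·0.6·1 + 0.5·0.4·4
= 3.6

E[P2] = 4.1 (similar calculation)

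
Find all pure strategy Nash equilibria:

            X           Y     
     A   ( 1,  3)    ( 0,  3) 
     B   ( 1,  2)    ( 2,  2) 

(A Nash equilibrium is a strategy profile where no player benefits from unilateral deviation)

Nash equilibrium: (A, X), (B, X), (B, Y)

Work:
Best responses:
  P1 vs X: payoffs [1, 1] → best response A/B (payoff 1)
  P1 vs Y: payoffs [0, 2] → best response B (payoff 2)
  P2 vs A: payoffs [3, 3] → best response X/Y (payoff 3)
  P2 vs B: payoffs [2, 2] → best response X/Y (payoff 2)
Mutual best responses: (A,X), (B,X), (B,Y) → Nash equilibria.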